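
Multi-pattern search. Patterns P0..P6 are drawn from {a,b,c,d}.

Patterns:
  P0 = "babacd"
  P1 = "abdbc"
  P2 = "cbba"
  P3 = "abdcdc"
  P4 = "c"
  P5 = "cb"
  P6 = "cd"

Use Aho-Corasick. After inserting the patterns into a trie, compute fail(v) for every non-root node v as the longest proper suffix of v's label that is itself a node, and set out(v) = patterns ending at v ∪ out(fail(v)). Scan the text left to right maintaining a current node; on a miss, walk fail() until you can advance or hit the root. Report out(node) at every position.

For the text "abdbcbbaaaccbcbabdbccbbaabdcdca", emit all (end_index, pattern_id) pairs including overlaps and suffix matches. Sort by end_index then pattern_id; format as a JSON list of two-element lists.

Build:
Trie (insert patterns):
  n0 'ε': a→7 b→1 c→12
  n1 'b': a→2
  n2 'ba': b→3
  n3 'bab': a→4
  n4 'baba': c→5
  n5 'babac': d→6
  n6 'babacd': ·  [P0 ends]
  n7 'a': b→8
  n8 'ab': d→9
  n9 'abd': b→10 c→16
  n10 'abdb': c→11
  n11 'abdbc': ·  [P1 ends]
  n12 'c': b→13 d→19  [P4 ends]
  n13 'cb': b→14  [P5 ends]
  n14 'cbb': a→15
  n15 'cbba': ·  [P2 ends]
  n16 'abdc': d→17
  n17 'abdcd': c→18
  n18 'abdcdc': ·  [P3 ends]
  n19 'cd': ·  [P6 ends]

Failure links (BFS by depth):
  n1('b'): parent n0 fail=0; on 'b' 0 → fail=0;  out ∅∪∅=∅
  n7('a'): parent n0 fail=0; on 'a' 0 → fail=0;  out ∅∪∅=∅
  n12('c'): parent n0 fail=0; on 'c' 0 → fail=0;  out {4}∪∅={4}
  n2('ba'): parent n1 fail=0; on 'a' 0 → fail=7;  out ∅∪∅=∅
  n8('ab'): parent n7 fail=0; on 'b' 0 → fail=1;  out ∅∪∅=∅
  n13('cb'): parent n12 fail=0; on 'b' 0 → fail=1;  out {5}∪∅={5}
  n19('cd'): parent n12 fail=0; on 'd' 0 → fail=0;  out {6}∪∅={6}
  n3('bab'): parent n2 fail=7; on 'b' 7 → fail=8;  out ∅∪∅=∅
  n9('abd'): parent n8 fail=1; on 'd' 1→0 → fail=0;  out ∅∪∅=∅
  n14('cbb'): parent n13 fail=1; on 'b' 1→0 → fail=1;  out ∅∪∅=∅
  n4('baba'): parent n3 fail=8; on 'a' 8→1 → fail=2;  out ∅∪∅=∅
  n10('abdb'): parent n9 fail=0; on 'b' 0 → fail=1;  out ∅∪∅=∅
  n15('cbba'): parent n14 fail=1; on 'a' 1 → fail=2;  out {2}∪∅={2}
  n16('abdc'): parent n9 fail=0; on 'c' 0 → fail=12;  out ∅∪{4}={4}
  n5('babac'): parent n4 fail=2; on 'c' 2→7→0 → fail=12;  out ∅∪{4}={4}
  n11('abdbc'): parent n10 fail=1; on 'c' 1→0 → fail=12;  out {1}∪{4}={1,4}
  n17('abdcd'): parent n16 fail=12; on 'd' 12 → fail=19;  out ∅∪{6}={6}
  n6('babacd'): parent n5 fail=12; on 'd' 12 → fail=19;  out {0}∪{6}={0,6}
  n18('abdcdc'): parent n17 fail=19; on 'c' 19→0 → fail=12;  out {3}∪{4}={3,4}

Text stream:
[0] read 'a'  n0⇒n7
[1] read 'b'  n7⇒n8
[2] read 'd'  n8⇒n9
[3] read 'b'  n9⇒n10
[4] read 'c'  n10⇒n11  → match P1@[0:4],P4@[4:4]
[5] read 'b'  n11⇒n13 (via fail)  → match P5@[4:5]
[6] read 'b'  n13⇒n14
[7] read 'a'  n14⇒n15  → match P2@[4:7]
[8] read 'a'  n15⇒n7 (via fail)
[9] read 'a'  n7⇒n7 (via fail)
[10] read 'c'  n7⇒n12 (via fail)  → match P4@[10:10]
[11] read 'c'  n12⇒n12 (via fail)  → match P4@[11:11]
[12] read 'b'  n12⇒n13  → match P5@[11:12]
[13] read 'c'  n13⇒n12 (via fail)  → match P4@[13:13]
[14] read 'b'  n12⇒n13  → match P5@[13:14]
[15] read 'a'  n13⇒n2 (via fail)
[16] read 'b'  n2⇒n3
[17] read 'd'  n3⇒n9 (via fail)
[18] read 'b'  n9⇒n10
[19] read 'c'  n10⇒n11  → match P1@[15:19],P4@[19:19]
[20] read 'c'  n11⇒n12 (via fail)  → match P4@[20:20]
[21] read 'b'  n12⇒n13  → match P5@[20:21]
[22] read 'b'  n13⇒n14
[23] read 'a'  n14⇒n15  → match P2@[20:23]
[24] read 'a'  n15⇒n7 (via fail)
[25] read 'b'  n7⇒n8
[26] read 'd'  n8⇒n9
[27] read 'c'  n9⇒n16  → match P4@[27:27]
[28] read 'd'  n16⇒n17  → match P6@[27:28]
[29] read 'c'  n17⇒n18  → match P3@[24:29],P4@[29:29]
[30] read 'a'  n18⇒n7 (via fail)

All matches (sorted): [[4,1],[4,4],[5,5],[7,2],[10,4],[11,4],[12,5],[13,4],[14,5],[19,1],[19,4],[20,4],[21,5],[23,2],[27,4],[28,6],[29,3],[29,4]]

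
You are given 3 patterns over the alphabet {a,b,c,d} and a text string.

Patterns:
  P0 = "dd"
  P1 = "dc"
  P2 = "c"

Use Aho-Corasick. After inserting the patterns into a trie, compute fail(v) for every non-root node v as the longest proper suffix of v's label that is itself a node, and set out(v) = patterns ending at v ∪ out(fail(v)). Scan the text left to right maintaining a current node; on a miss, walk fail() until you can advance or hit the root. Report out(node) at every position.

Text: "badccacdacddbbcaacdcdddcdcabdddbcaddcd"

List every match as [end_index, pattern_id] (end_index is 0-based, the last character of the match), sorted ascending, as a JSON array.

Construct AC machine:
Trie nodes:
  n0 'ε': c→4 d→1
  n1 'd': c→3 d→2
  n2 'dd': ·  ←P0
  n3 'dc': ·  ←P1
  n4 'c': ·  ←P2

Failure links (BFS by depth):
  n1('d'): parent n0 fail=0; on 'd' 0 → fail=0;  out ∅∪∅=∅
  n4('c'): parent n0 fail=0; on 'c' 0 → fail=0;  out {2}∪∅={2}
  n2('dd'): parent n1 fail=0; on 'd' 0 → fail=1;  out {0}∪∅={0}
  n3('dc'): parent n1 fail=0; on 'c' 0 → fail=4;  out {1}∪{2}={1,2}

Run:
i=0 'b': node 0→0
i=1 'a': node 0→0
i=2 'd': node 0→1
i=3 'c': node 1→3  emit P1@[2:3],P2@[3:3]
i=4 'c': node 3→4 (fail-walked)  emit P2@[4:4]
i=5 'a': node 4→0 (fail-walked)
i=6 'c': node 0→4  emit P2@[6:6]
i=7 'd': node 4→1 (fail-walked)
i=8 'a': node 1→0 (fail-walked)
i=9 'c': node 0→4  emit P2@[9:9]
i=10 'd': node 4→1 (fail-walked)
i=11 'd': node 1→2  emit P0@[10:11]
i=12 'b': node 2→0 (fail-walked)
i=13 'b': node 0→0
i=14 'c': node 0→4  emit P2@[14:14]
i=15 'a': node 4→0 (fail-walked)
i=16 'a': node 0→0
i=17 'c': node 0→4  emit P2@[17:17]
i=18 'd': node 4→1 (fail-walked)
i=19 'c': node 1→3  emit P1@[18:19],P2@[19:19]
i=20 'd': node 3→1 (fail-walked)
i=21 'd': node 1→2  emit P0@[20:21]
i=22 'd': node 2→2 (fail-walked)  emit P0@[21:22]
i=23 'c': node 2→3 (fail-walked)  emit P1@[22:23],P2@[23:23]
i=24 'd': node 3→1 (fail-walked)
i=25 'c': node 1→3  emit P1@[24:25],P2@[25:25]
i=26 'a': node 3→0 (fail-walked)
i=27 'b': node 0→0
i=28 'd': node 0→1
i=29 'd': node 1→2  emit P0@[28:29]
i=30 'd': node 2→2 (fail-walked)  emit P0@[29:30]
i=31 'b': node 2→0 (fail-walked)
i=32 'c': node 0→4  emit P2@[32:32]
i=33 'a': node 4→0 (fail-walked)
i=34 'd': node 0→1
i=35 'd': node 1→2  emit P0@[34:35]
i=36 'c': node 2→3 (fail-walked)  emit P1@[35:36],P2@[36:36]
i=37 'd': node 3→1 (fail-walked)

Matches: [[3,1],[3,2],[4,2],[6,2],[9,2],[11,0],[14,2],[17,2],[19,1],[19,2],[21,0],[22,0],[23,1],[23,2],[25,1],[25,2],[29,0],[30,0],[32,2],[35,0],[36,1],[36,2]]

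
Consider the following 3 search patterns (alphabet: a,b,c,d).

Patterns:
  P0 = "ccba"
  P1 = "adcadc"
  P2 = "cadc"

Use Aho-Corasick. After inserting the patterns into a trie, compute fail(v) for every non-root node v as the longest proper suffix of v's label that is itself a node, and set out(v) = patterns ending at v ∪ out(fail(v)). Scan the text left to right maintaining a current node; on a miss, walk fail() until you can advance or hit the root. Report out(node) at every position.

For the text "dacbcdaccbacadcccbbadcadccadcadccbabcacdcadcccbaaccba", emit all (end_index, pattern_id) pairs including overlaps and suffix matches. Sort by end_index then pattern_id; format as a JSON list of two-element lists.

Build automaton:
Trie nodes:
  0='ε' goto a→5 c→1
  1='c' goto a→11 c→2
  2='cc' goto b→3
  3='ccb' goto a→4
  4='ccba' goto ·  ←P0
  5='a' goto d→6
  6='ad' goto c→7
  7='adc' goto a→8
  8='adca' goto d→9
  9='adcad' goto c→10
  10='adcadc' goto ·  ←P1
  11='ca' goto d→12
  12='cad' goto c→13
  13='cadc' goto ·  ←P2

Failure links (BFS by depth):
  fail(1) 'c': from fail(0)=0 chase 'c': 0 ⇒ 0;  out=∅∪out(0)=∅
  fail(5) 'a': from fail(0)=0 chase 'a': 0 ⇒ 0;  out=∅∪out(0)=∅
  fail(2) 'cc': from fail(1)=0 chase 'c': 0 ⇒ 1;  out=∅∪out(1)=∅
  fail(6) 'ad': from fail(5)=0 chase 'd': 0 ⇒ 0;  out=∅∪out(0)=∅
  fail(11) 'ca': from fail(1)=0 chase 'a': 0 ⇒ 5;  out=∅∪out(5)=∅
  fail(3) 'ccb': from fail(2)=1 chase 'b': 1→0 ⇒ 0;  out=∅∪out(0)=∅
  fail(7) 'adc': from fail(6)=0 chase 'c': 0 ⇒ 1;  out=∅∪out(1)=∅
  fail(12) 'cad': from fail(11)=5 chase 'd': 5 ⇒ 6;  out=∅∪out(6)=∅
  fail(4) 'ccba': from fail(3)=0 chase 'a': 0 ⇒ 5;  out={0}∪out(5)={0}
  fail(8) 'adca': from fail(7)=1 chase 'a': 1 ⇒ 11;  out=∅∪out(11)=∅
  fail(13) 'cadc': from fail(12)=6 chase 'c': 6 ⇒ 7;  out={2}∪out(7)={2}
  fail(9) 'adcad': from fail(8)=11 chase 'd': 11 ⇒ 12;  out=∅∪out(12)=∅
  fail(10) 'adcadc': from fail(9)=12 chase 'c': 12 ⇒ 13;  out={1}∪out(13)={1,2}

Run:
[0] read 'd'  n0⇒n0
[1] read 'a'  n0⇒n5
[2] read 'c'  n5⇒n1 (via fail)
[3] read 'b'  n1⇒n0 (via fail)
[4] read 'c'  n0⇒n1
[5] read 'd'  n1⇒n0 (via fail)
[6] read 'a'  n0⇒n5
[7] read 'c'  n5⇒n1 (via fail)
[8] read 'c'  n1⇒n2
[9] read 'b'  n2⇒n3
[10] read 'a'  n3⇒n4  emit P0@[7:10]
[11] read 'c'  n4⇒n1 (via fail)
[12] read 'a'  n1⇒n11
[13] read 'd'  n11⇒n12
[14] read 'c'  n12⇒n13  emit P2@[11:14]
[15] read 'c'  n13⇒n2 (via fail)
[16] read 'c'  n2⇒n2 (via fail)
[17] read 'b'  n2⇒n3
[18] read 'b'  n3⇒n0 (via fail)
[19] read 'a'  n0⇒n5
[20] read 'd'  n5⇒n6
[21] read 'c'  n6⇒n7
[22] read 'a'  n7⇒n8
[23] read 'd'  n8⇒n9
[24] read 'c'  n9⇒n10  emit P1@[19:24],P2@[21:24]
[25] read 'c'  n10⇒n2 (via fail)
[26] read 'a'  n2⇒n11 (via fail)
[27] read 'd'  n11⇒n12
[28] read 'c'  n12⇒n13  emit P2@[25:28]
[29] read 'a'  n13⇒n8 (via fail)
[30] read 'd'  n8⇒n9
[31] read 'c'  n9⇒n10  emit P1@[26:31],P2@[28:31]
[32] read 'c'  n10⇒n2 (via fail)
[33] read 'b'  n2⇒n3
[34] read 'a'  n3⇒n4  emit P0@[31:34]
[35] read 'b'  n4⇒n0 (via fail)
[36] read 'c'  n0⇒n1
[37] read 'a'  n1⇒n11
[38] read 'c'  n11⇒n1 (via fail)
[39] read 'd'  n1⇒n0 (via fail)
[40] read 'c'  n0⇒n1
[41] read 'a'  n1⇒n11
[42] read 'd'  n11⇒n12
[43] read 'c'  n12⇒n13  emit P2@[40:43]
[44] read 'c'  n13⇒n2 (via fail)
[45] read 'c'  n2⇒n2 (via fail)
[46] read 'b'  n2⇒n3
[47] read 'a'  n3⇒n4  emit P0@[44:47]
[48] read 'a'  n4⇒n5 (via fail)
[49] read 'c'  n5⇒n1 (via fail)
[50] read 'c'  n1⇒n2
[51] read 'b'  n2⇒n3
[52] read 'a'  n3⇒n4  emit P0@[49:52]

Result: [[10,0],[14,2],[24,1],[24,2],[28,2],[31,1],[31,2],[34,0],[43,2],[47,0],[52,0]]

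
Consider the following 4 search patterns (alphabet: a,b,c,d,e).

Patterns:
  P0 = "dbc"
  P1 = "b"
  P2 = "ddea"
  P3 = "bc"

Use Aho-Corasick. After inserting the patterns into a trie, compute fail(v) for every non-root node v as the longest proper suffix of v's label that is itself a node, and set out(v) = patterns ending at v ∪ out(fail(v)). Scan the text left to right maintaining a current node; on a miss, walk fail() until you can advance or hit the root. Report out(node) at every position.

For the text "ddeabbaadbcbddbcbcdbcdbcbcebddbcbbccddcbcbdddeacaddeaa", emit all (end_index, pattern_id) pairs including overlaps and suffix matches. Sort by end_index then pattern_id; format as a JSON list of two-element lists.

Build automaton:
Trie (insert patterns):
  0='ε' goto b→4 d→1
  1='d' goto b→2 d→5
  2='db' goto c→3
  3='dbc' goto ·  ←P0
  4='b' goto c→8  ←P1
  5='dd' goto e→6
  6='dde' goto a→7
  7='ddea' goto ·  ←P2
  8='bc' goto ·  ←P3

BFS fail/out derivation:
  n1('d'): parent n0 fail=0; on 'd' 0 → fail=0;  out ∅∪∅=∅
  n4('b'): parent n0 fail=0; on 'b' 0 → fail=0;  out {1}∪∅={1}
  n2('db'): parent n1 fail=0; on 'b' 0 → fail=4;  out ∅∪{1}={1}
  n5('dd'): parent n1 fail=0; on 'd' 0 → fail=1;  out ∅∪∅=∅
  n8('bc'): parent n4 fail=0; on 'c' 0 → fail=0;  out {3}∪∅={3}
  n3('dbc'): parent n2 fail=4; on 'c' 4 → fail=8;  out {0}∪{3}={0,3}
  n6('dde'): parent n5 fail=1; on 'e' 1→0 → fail=0;  out ∅∪∅=∅
  n7('ddea'): parent n6 fail=0; on 'a' 0 → fail=0;  out {2}∪∅={2}

Run:
i=0 'd': node 0→1
i=1 'd': node 1→5
i=2 'e': node 5→6
i=3 'a': node 6→7  → match P2@[0:3]
i=4 'b': node 7→4 ·f  → match P1@[4:4]
i=5 'b': node 4→4 ·f  → match P1@[5:5]
i=6 'a': node 4→0 ·f
i=7 'a': node 0→0
i=8 'd': node 0→1
i=9 'b': node 1→2  → match P1@[9:9]
i=10 'c': node 2→3  → match P0@[8:10],P3@[9:10]
i=11 'b': node 3→4 ·f  → match P1@[11:11]
i=12 'd': node 4→1 ·f
i=13 'd': node 1→5
i=14 'b': node 5→2 ·f  → match P1@[14:14]
i=15 'c': node 2→3  → match P0@[13:15],P3@[14:15]
i=16 'b': node 3→4 ·f  → match P1@[16:16]
i=17 'c': node 4→8  → match P3@[16:17]
i=18 'd': node 8→1 ·f
i=19 'b': node 1→2  → match P1@[19:19]
i=20 'c': node 2→3  → match P0@[18:20],P3@[19:20]
i=21 'd': node 3→1 ·f
i=22 'b': node 1→2  → match P1@[22:22]
i=23 'c': node 2→3  → match P0@[21:23],P3@[22:23]
i=24 'b': node 3→4 ·f  → match P1@[24:24]
i=25 'c': node 4→8  → match P3@[24:25]
i=26 'e': node 8→0 ·f
i=27 'b': node 0→4  → match P1@[27:27]
i=28 'd': node 4→1 ·f
i=29 'd': node 1→5
i=30 'b': node 5→2 ·f  → match P1@[30:30]
i=31 'c': node 2→3  → match P0@[29:31],P3@[30:31]
i=32 'b': node 3→4 ·f  → match P1@[32:32]
i=33 'b': node 4→4 ·f  → match P1@[33:33]
i=34 'c': node 4→8  → match P3@[33:34]
i=35 'c': node 8→0 ·f
i=36 'd': node 0→1
i=37 'd': node 1→5
i=38 'c': node 5→0 ·f
i=39 'b': node 0→4  → match P1@[39:39]
i=40 'c': node 4→8  → match P3@[39:40]
i=41 'b': node 8→4 ·f  → match P1@[41:41]
i=42 'd': node 4→1 ·f
i=43 'd': node 1→5
i=44 'd': node 5→5 ·f
i=45 'e': node 5→6
i=46 'a': node 6→7  → match P2@[43:46]
i=47 'c': node 7→0 ·f
i=48 'a': node 0→0
i=49 'd': node 0→1
i=50 'd': node 1→5
i=51 'e': node 5→6
i=52 'a': node 6→7  → match P2@[49:52]
i=53 'a': node 7→0 ·f

Result: [[3,2],[4,1],[5,1],[9,1],[10,0],[10,3],[11,1],[14,1],[15,0],[15,3],[16,1],[17,3],[19,1],[20,0],[20,3],[22,1],[23,0],[23,3],[24,1],[25,3],[27,1],[30,1],[31,0],[31,3],[32,1],[33,1],[34,3],[39,1],[40,3],[41,1],[46,2],[52,2]]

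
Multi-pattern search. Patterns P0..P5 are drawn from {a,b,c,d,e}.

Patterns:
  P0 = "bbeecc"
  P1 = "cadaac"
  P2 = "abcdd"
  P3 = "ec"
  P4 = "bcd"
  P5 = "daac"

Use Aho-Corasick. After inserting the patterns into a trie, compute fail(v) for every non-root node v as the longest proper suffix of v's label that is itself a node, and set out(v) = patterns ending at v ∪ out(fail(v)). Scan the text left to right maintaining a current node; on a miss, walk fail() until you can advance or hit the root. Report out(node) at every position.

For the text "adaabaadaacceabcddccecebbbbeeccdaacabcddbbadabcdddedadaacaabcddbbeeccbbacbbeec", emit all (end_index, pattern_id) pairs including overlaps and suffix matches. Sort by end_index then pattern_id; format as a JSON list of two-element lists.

Construct AC machine:
Trie nodes:
  n0 'ε': a→13 b→1 c→7 d→22 e→18
  n1 'b': b→2 c→20
  n2 'bb': e→3
  n3 'bbe': e→4
  n4 'bbee': c→5
  n5 'bbeec': c→6
  n6 'bbeecc': ·  [P0 ends]
  n7 'c': a→8
  n8 'ca': d→9
  n9 'cad': a→10
  n10 'cada': a→11
  n11 'cadaa': c→12
  n12 'cadaac': ·  [P1 ends]
  n13 'a': b→14
  n14 'ab': c→15
  n15 'abc': d→16
  n16 'abcd': d→17
  n17 'abcdd': ·  [P2 ends]
  n18 'e': c→19
  n19 'ec': ·  [P3 ends]
  n20 'bc': d→21
  n21 'bcd': ·  [P4 ends]
  n22 'd': a→23
  n23 'da': a→24
  n24 'daa': c→25
  n25 'daac': ·  [P5 ends]

BFS fail/out derivation:
  n1('b'): parent n0 fail=0; on 'b' 0 → fail=0;  out ∅∪∅=∅
  n7('c'): parent n0 fail=0; on 'c' 0 → fail=0;  out ∅∪∅=∅
  n13('a'): parent n0 fail=0; on 'a' 0 → fail=0;  out ∅∪∅=∅
  n18('e'): parent n0 fail=0; on 'e' 0 → fail=0;  out ∅∪∅=∅
  n22('d'): parent n0 fail=0; on 'd' 0 → fail=0;  out ∅∪∅=∅
  n2('bb'): parent n1 fail=0; on 'b' 0 → fail=1;  out ∅∪∅=∅
  n8('ca'): parent n7 fail=0; on 'a' 0 → fail=13;  out ∅∪∅=∅
  n14('ab'): parent n13 fail=0; on 'b' 0 → fail=1;  out ∅∪∅=∅
  n19('ec'): parent n18 fail=0; on 'c' 0 → fail=7;  out {3}∪∅={3}
  n20('bc'): parent n1 fail=0; on 'c' 0 → fail=7;  out ∅∪∅=∅
  n23('da'): parent n22 fail=0; on 'a' 0 → fail=13;  out ∅∪∅=∅
  n3('bbe'): parent n2 fail=1; on 'e' 1→0 → fail=18;  out ∅∪∅=∅
  n9('cad'): parent n8 fail=13; on 'd' 13→0 → fail=22;  out ∅∪∅=∅
  n15('abc'): parent n14 fail=1; on 'c' 1 → fail=20;  out ∅∪∅=∅
  n21('bcd'): parent n20 fail=7; on 'd' 7→0 → fail=22;  out {4}∪∅={4}
  n24('daa'): parent n23 fail=13; on 'a' 13→0 → fail=13;  out ∅∪∅=∅
  n4('bbee'): parent n3 fail=18; on 'e' 18→0 → fail=18;  out ∅∪∅=∅
  n10('cada'): parent n9 fail=22; on 'a' 22 → fail=23;  out ∅∪∅=∅
  n16('abcd'): parent n15 fail=20; on 'd' 20 → fail=21;  out ∅∪{4}={4}
  n25('daac'): parent n24 fail=13; on 'c' 13→0 → fail=7;  out {5}∪∅={5}
  n5('bbeec'): parent n4 fail=18; on 'c' 18 → fail=19;  out ∅∪{3}={3}
  n11('cadaa'): parent n10 fail=23; on 'a' 23 → fail=24;  out ∅∪∅=∅
  n17('abcdd'): parent n16 fail=21; on 'd' 21→22→0 → fail=22;  out {2}∪∅={2}
  n6('bbeecc'): parent n5 fail=19; on 'c' 19→7→0 → fail=7;  out {0}∪∅={0}
  n12('cadaac'): parent n11 fail=24; on 'c' 24 → fail=25;  out {1}∪{5}={1,5}

Run:
[0] read 'a'  n0⇒n13
[1] read 'd'  n13⇒n22 (via fail)
[2] read 'a'  n22⇒n23
[3] read 'a'  n23⇒n24
[4] read 'b'  n24⇒n14 (via fail)
[5] read 'a'  n14⇒n13 (via fail)
[6] read 'a'  n13⇒n13 (via fail)
[7] read 'd'  n13⇒n22 (via fail)
[8] read 'a'  n22⇒n23
[9] read 'a'  n23⇒n24
[10] read 'c'  n24⇒n25  emit P5@[7:10]
[11] read 'c'  n25⇒n7 (via fail)
[12] read 'e'  n7⇒n18 (via fail)
[13] read 'a'  n18⇒n13 (via fail)
[14] read 'b'  n13⇒n14
[15] read 'c'  n14⇒n15
[16] read 'd'  n15⇒n16  emit P4@[14:16]
[17] read 'd'  n16⇒n17  emit P2@[13:17]
[18] read 'c'  n17⇒n7 (via fail)
[19] read 'c'  n7⇒n7 (via fail)
[20] read 'e'  n7⇒n18 (via fail)
[21] read 'c'  n18⇒n19  emit P3@[20:21]
[22] read 'e'  n19⇒n18 (via fail)
[23] read 'b'  n18⇒n1 (via fail)
[24] read 'b'  n1⇒n2
[25] read 'b'  n2⇒n2 (via fail)
[26] read 'b'  n2⇒n2 (via fail)
[27] read 'e'  n2⇒n3
[28] read 'e'  n3⇒n4
[29] read 'c'  n4⇒n5  emit P3@[28:29]
[30] read 'c'  n5⇒n6  emit P0@[25:30]
[31] read 'd'  n6⇒n22 (via fail)
[32] read 'a'  n22⇒n23
[33] read 'a'  n23⇒n24
[34] read 'c'  n24⇒n25  emit P5@[31:34]
[35] read 'a'  n25⇒n8 (via fail)
[36] read 'b'  n8⇒n14 (via fail)
[37] read 'c'  n14⇒n15
[38] read 'd'  n15⇒n16  emit P4@[36:38]
[39] read 'd'  n16⇒n17  emit P2@[35:39]
[40] read 'b'  n17⇒n1 (via fail)
[41] read 'b'  n1⇒n2
[42] read 'a'  n2⇒n13 (via fail)
[43] read 'd'  n13⇒n22 (via fail)
[44] read 'a'  n22⇒n23
[45] read 'b'  n23⇒n14 (via fail)
[46] read 'c'  n14⇒n15
[47] read 'd'  n15⇒n16  emit P4@[45:47]
[48] read 'd'  n16⇒n17  emit P2@[44:48]
[49] read 'd'  n17⇒n22 (via fail)
[50] read 'e'  n22⇒n18 (via fail)
[51] read 'd'  n18⇒n22 (via fail)
[52] read 'a'  n22⇒n23
[53] read 'd'  n23⇒n22 (via fail)
[54] read 'a'  n22⇒n23
[55] read 'a'  n23⇒n24
[56] read 'c'  n24⇒n25  emit P5@[53:56]
[57] read 'a'  n25⇒n8 (via fail)
[58] read 'a'  n8⇒n13 (via fail)
[59] read 'b'  n13⇒n14
[60] read 'c'  n14⇒n15
[61] read 'd'  n15⇒n16  emit P4@[59:61]
[62] read 'd'  n16⇒n17  emit P2@[58:62]
[63] read 'b'  n17⇒n1 (via fail)
[64] read 'b'  n1⇒n2
[65] read 'e'  n2⇒n3
[66] read 'e'  n3⇒n4
[67] read 'c'  n4⇒n5  emit P3@[66:67]
[68] read 'c'  n5⇒n6  emit P0@[63:68]
[69] read 'b'  n6⇒n1 (via fail)
[70] read 'b'  n1⇒n2
[71] read 'a'  n2⇒n13 (via fail)
[72] read 'c'  n13⇒n7 (via fail)
[73] read 'b'  n7⇒n1 (via fail)
[74] read 'b'  n1⇒n2
[75] read 'e'  n2⇒n3
[76] read 'e'  n3⇒n4
[77] read 'c'  n4⇒n5  emit P3@[76:77]

Matches: [[10,5],[16,4],[17,2],[21,3],[29,3],[30,0],[34,5],[38,4],[39,2],[47,4],[48,2],[56,5],[61,4],[62,2],[67,3],[68,0],[77,3]]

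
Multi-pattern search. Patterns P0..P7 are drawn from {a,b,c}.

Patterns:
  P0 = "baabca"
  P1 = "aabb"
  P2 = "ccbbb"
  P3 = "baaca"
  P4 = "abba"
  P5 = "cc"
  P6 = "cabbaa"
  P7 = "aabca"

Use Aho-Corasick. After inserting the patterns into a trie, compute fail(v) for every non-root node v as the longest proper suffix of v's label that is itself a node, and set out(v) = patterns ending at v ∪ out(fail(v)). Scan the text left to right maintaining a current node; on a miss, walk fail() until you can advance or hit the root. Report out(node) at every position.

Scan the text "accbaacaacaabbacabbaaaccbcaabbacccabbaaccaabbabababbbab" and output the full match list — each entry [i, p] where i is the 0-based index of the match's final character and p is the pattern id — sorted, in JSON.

Build automaton:
Trie (insert patterns):
  0='ε' goto a→7 b→1 c→11
  1='b' goto a→2
  2='ba' goto a→3
  3='baa' goto b→4 c→16
  4='baab' goto c→5
  5='baabc' goto a→6
  6='baabca' goto ·  ←P0
  7='a' goto a→8 b→18
  8='aa' goto b→9
  9='aab' goto b→10 c→26
  10='aabb' goto ·  ←P1
  11='c' goto a→21 c→12
  12='cc' goto b→13  ←P5
  13='ccb' goto b→14
  14='ccbb' goto b→15
  15='ccbbb' goto ·  ←P2
  16='baac' goto a→17
  17='baaca' goto ·  ←P3
  18='ab' goto b→19
  19='abb' goto a→20
  20='abba' goto ·  ←P4
  21='ca' goto b→22
  22='cab' goto b→23
  23='cabb' goto a→24
  24='cabba' goto a→25
  25='cabbaa' goto ·  ←P6
  26='aabc' goto a→27
  27='aabca' goto ·  ←P7

BFS fail/out derivation:
  fail(1) 'b': from fail(0)=0 chase 'b': 0 ⇒ 0;  out=∅∪out(0)=∅
  fail(7) 'a': from fail(0)=0 chase 'a': 0 ⇒ 0;  out=∅∪out(0)=∅
  fail(11) 'c': from fail(0)=0 chase 'c': 0 ⇒ 0;  out=∅∪out(0)=∅
  fail(2) 'ba': from fail(1)=0 chase 'a': 0 ⇒ 7;  out=∅∪out(7)=∅
  fail(8) 'aa': from fail(7)=0 chase 'a': 0 ⇒ 7;  out=∅∪out(7)=∅
  fail(12) 'cc': from fail(11)=0 chase 'c': 0 ⇒ 11;  out={5}∪out(11)={5}
  fail(18) 'ab': from fail(7)=0 chase 'b': 0 ⇒ 1;  out=∅∪out(1)=∅
  fail(21) 'ca': from fail(11)=0 chase 'a': 0 ⇒ 7;  out=∅∪out(7)=∅
  fail(3) 'baa': from fail(2)=7 chase 'a': 7 ⇒ 8;  out=∅∪out(8)=∅
  fail(9) 'aab': from fail(8)=7 chase 'b': 7 ⇒ 18;  out=∅∪out(18)=∅
  fail(13) 'ccb': from fail(12)=11 chase 'b': 11→0 ⇒ 1;  out=∅∪out(1)=∅
  fail(19) 'abb': from fail(18)=1 chase 'b': 1→0 ⇒ 1;  out=∅∪out(1)=∅
  fail(22) 'cab': from fail(21)=7 chase 'b': 7 ⇒ 18;  out=∅∪out(18)=∅
  fail(4) 'baab': from fail(3)=8 chase 'b': 8 ⇒ 9;  out=∅∪out(9)=∅
  fail(10) 'aabb': from fail(9)=18 chase 'b': 18 ⇒ 19;  out={1}∪out(19)={1}
  fail(14) 'ccbb': from fail(13)=1 chase 'b': 1→0 ⇒ 1;  out=∅∪out(1)=∅
  fail(16) 'baac': from fail(3)=8 chase 'c': 8→7→0 ⇒ 11;  out=∅∪out(11)=∅
  fail(20) 'abba': from fail(19)=1 chase 'a': 1 ⇒ 2;  out={4}∪out(2)={4}
  fail(23) 'cabb': from fail(22)=18 chase 'b': 18 ⇒ 19;  out=∅∪out(19)=∅
  fail(26) 'aabc': from fail(9)=18 chase 'c': 18→1→0 ⇒ 11;  out=∅∪out(11)=∅
  fail(5) 'baabc': from fail(4)=9 chase 'c': 9 ⇒ 26;  out=∅∪out(26)=∅
  fail(15) 'ccbbb': from fail(14)=1 chase 'b': 1→0 ⇒ 1;  out={2}∪out(1)={2}
  fail(17) 'baaca': from fail(16)=11 chase 'a': 11 ⇒ 21;  out={3}∪out(21)={3}
  fail(24) 'cabba': from fail(23)=19 chase 'a': 19 ⇒ 20;  out=∅∪out(20)={4}
  fail(27) 'aabca': from fail(26)=11 chase 'a': 11 ⇒ 21;  out={7}∪out(21)={7}
  fail(6) 'baabca': from fail(5)=26 chase 'a': 26 ⇒ 27;  out={0}∪out(27)={0,7}
  fail(25) 'cabbaa': from fail(24)=20 chase 'a': 20→2 ⇒ 3;  out={6}∪out(3)={6}

Text stream:
[0] read 'a'  n0⇒n7
[1] read 'c'  n7⇒n11 (fail-walked)
[2] read 'c'  n11⇒n12  ** P5@[1:2]
[3] read 'b'  n12⇒n13
[4] read 'a'  n13⇒n2 (fail-walked)
[5] read 'a'  n2⇒n3
[6] read 'c'  n3⇒n16
[7] read 'a'  n16⇒n17  ** P3@[3:7]
[8] read 'a'  n17⇒n8 (fail-walked)
[9] read 'c'  n8⇒n11 (fail-walked)
[10] read 'a'  n11⇒n21
[11] read 'a'  n21⇒n8 (fail-walked)
[12] read 'b'  n8⇒n9
[13] read 'b'  n9⇒n10  ** P1@[10:13]
[14] read 'a'  n10⇒n20 (fail-walked)  ** P4@[11:14]
[15] read 'c'  n20⇒n11 (fail-walked)
[16] read 'a'  n11⇒n21
[17] read 'b'  n21⇒n22
[18] read 'b'  n22⇒n23
[19] read 'a'  n23⇒n24  ** P4@[16:19]
[20] read 'a'  n24⇒n25  ** P6@[15:20]
[21] read 'a'  n25⇒n8 (fail-walked)
[22] read 'c'  n8⇒n11 (fail-walked)
[23] read 'c'  n11⇒n12  ** P5@[22:23]
[24] read 'b'  n12⇒n13
[25] read 'c'  n13⇒n11 (fail-walked)
[26] read 'a'  n11⇒n21
[27] read 'a'  n21⇒n8 (fail-walked)
[28] read 'b'  n8⇒n9
[29] read 'b'  n9⇒n10  ** P1@[26:29]
[30] read 'a'  n10⇒n20 (fail-walked)  ** P4@[27:30]
[31] read 'c'  n20⇒n11 (fail-walked)
[32] read 'c'  n11⇒n12  ** P5@[31:32]
[33] read 'c'  n12⇒n12 (fail-walked)  ** P5@[32:33]
[34] read 'a'  n12⇒n21 (fail-walked)
[35] read 'b'  n21⇒n22
[36] read 'b'  n22⇒n23
[37] read 'a'  n23⇒n24  ** P4@[34:37]
[38] read 'a'  n24⇒n25  ** P6@[33:38]
[39] read 'c'  n25⇒n16 (fail-walked)
[40] read 'c'  n16⇒n12 (fail-walked)  ** P5@[39:40]
[41] read 'a'  n12⇒n21 (fail-walked)
[42] read 'a'  n21⇒n8 (fail-walked)
[43] read 'b'  n8⇒n9
[44] read 'b'  n9⇒n10  ** P1@[41:44]
[45] read 'a'  n10⇒n20 (fail-walked)  ** P4@[42:45]
[46] read 'b'  n20⇒n18 (fail-walked)
[47] read 'a'  n18⇒n2 (fail-walked)
[48] read 'b'  n2⇒n18 (fail-walked)
[49] read 'a'  n18⇒n2 (fail-walked)
[50] read 'b'  n2⇒n18 (fail-walked)
[51] read 'b'  n18⇒n19
[52] read 'b'  n19⇒n1 (fail-walked)
[53] read 'a'  n1⇒n2
[54] read 'b'  n2⇒n18 (fail-walked)

Matches: [[2,5],[7,3],[13,1],[14,4],[19,4],[20,6],[23,5],[29,1],[30,4],[32,5],[33,5],[37,4],[38,6],[40,5],[44,1],[45,4]]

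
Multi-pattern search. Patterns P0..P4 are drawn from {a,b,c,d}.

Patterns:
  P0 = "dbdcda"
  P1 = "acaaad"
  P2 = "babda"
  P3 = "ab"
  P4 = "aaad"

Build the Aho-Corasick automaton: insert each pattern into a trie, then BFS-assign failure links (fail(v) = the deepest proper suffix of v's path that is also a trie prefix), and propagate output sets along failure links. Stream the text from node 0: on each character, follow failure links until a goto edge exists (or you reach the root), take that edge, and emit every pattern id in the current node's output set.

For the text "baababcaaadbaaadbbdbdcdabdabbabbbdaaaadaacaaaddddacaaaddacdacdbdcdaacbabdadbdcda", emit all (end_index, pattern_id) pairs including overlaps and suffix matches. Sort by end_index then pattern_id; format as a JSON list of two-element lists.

Build automaton:
Trie nodes:
  0='ε' goto a→7 b→13 d→1
  1='d' goto b→2
  2='db' goto d→3
  3='dbd' goto c→4
  4='dbdc' goto d→5
  5='dbdcd' goto a→6
  6='dbdcda' goto ·  ←P0
  7='a' goto a→19 b→18 c→8
  8='ac' goto a→9
  9='aca' goto a→10
  10='acaa' goto a→11
  11='acaaa' goto d→12
  12='acaaad' goto ·  ←P1
  13='b' goto a→14
  14='ba' goto b→15
  15='bab' goto d→16
  16='babd' goto a→17
  17='babda' goto ·  ←P2
  18='ab' goto ·  ←P3
  19='aa' goto a→20
  20='aaa' goto d→21
  21='aaad' goto ·  ←P4

BFS fail/out derivation:
  n1('d'): parent n0 fail=0; on 'd' 0 → fail=0;  out ∅∪∅=∅
  n7('a'): parent n0 fail=0; on 'a' 0 → fail=0;  out ∅∪∅=∅
  n13('b'): parent n0 fail=0; on 'b' 0 → fail=0;  out ∅∪∅=∅
  n2('db'): parent n1 fail=0; on 'b' 0 → fail=13;  out ∅∪∅=∅
  n8('ac'): parent n7 fail=0; on 'c' 0 → fail=0;  out ∅∪∅=∅
  n14('ba'): parent n13 fail=0; on 'a' 0 → fail=7;  out ∅∪∅=∅
  n18('ab'): parent n7 fail=0; on 'b' 0 → fail=13;  out {3}∪∅={3}
  n19('aa'): parent n7 fail=0; on 'a' 0 → fail=7;  out ∅∪∅=∅
  n3('dbd'): parent n2 fail=13; on 'd' 13→0 → fail=1;  out ∅∪∅=∅
  n9('aca'): parent n8 fail=0; on 'a' 0 → fail=7;  out ∅∪∅=∅
  n15('bab'): parent n14 fail=7; on 'b' 7 → fail=18;  out ∅∪{3}={3}
  n20('aaa'): parent n19 fail=7; on 'a' 7 → fail=19;  out ∅∪∅=∅
  n4('dbdc'): parent n3 fail=1; on 'c' 1→0 → fail=0;  out ∅∪∅=∅
  n10('acaa'): parent n9 fail=7; on 'a' 7 → fail=19;  out ∅∪∅=∅
  n16('babd'): parent n15 fail=18; on 'd' 18→13→0 → fail=1;  out ∅∪∅=∅
  n21('aaad'): parent n20 fail=19; on 'd' 19→7→0 → fail=1;  out {4}∪∅={4}
  n5('dbdcd'): parent n4 fail=0; on 'd' 0 → fail=1;  out ∅∪∅=∅
  n11('acaaa'): parent n10 fail=19; on 'a' 19 → fail=20;  out ∅∪∅=∅
  n17('babda'): parent n16 fail=1; on 'a' 1→0 → fail=7;  out {2}∪∅={2}
  n6('dbdcda'): parent n5 fail=1; on 'a' 1→0 → fail=7;  out {0}∪∅={0}
  n12('acaaad'): parent n11 fail=20; on 'd' 20 → fail=21;  out {1}∪{4}={1,4}

Run:
[0] read 'b'  n0⇒n13
[1] read 'a'  n13⇒n14
[2] read 'a'  n14⇒n19 (fail-walked)
[3] read 'b'  n19⇒n18 (fail-walked)  → match P3@[2:3]
[4] read 'a'  n18⇒n14 (fail-walked)
[5] read 'b'  n14⇒n15  → match P3@[4:5]
[6] read 'c'  n15⇒n0 (fail-walked)
[7] read 'a'  n0⇒n7
[8] read 'a'  n7⇒n19
[9] read 'a'  n19⇒n20
[10] read 'd'  n20⇒n21  → match P4@[7:10]
[11] read 'b'  n21⇒n2 (fail-walked)
[12] read 'a'  n2⇒n14 (fail-walked)
[13] read 'a'  n14⇒n19 (fail-walked)
[14] read 'a'  n19⇒n20
[15] read 'd'  n20⇒n21  → match P4@[12:15]
[16] read 'b'  n21⇒n2 (fail-walked)
[17] read 'b'  n2⇒n13 (fail-walked)
[18] read 'd'  n13⇒n1 (fail-walked)
[19] read 'b'  n1⇒n2
[20] read 'd'  n2⇒n3
[21] read 'c'  n3⇒n4
[22] read 'd'  n4⇒n5
[23] read 'a'  n5⇒n6  → match P0@[18:23]
[24] read 'b'  n6⇒n18 (fail-walked)  → match P3@[23:24]
[25] read 'd'  n18⇒n1 (fail-walked)
[26] read 'a'  n1⇒n7 (fail-walked)
[27] read 'b'  n7⇒n18  → match P3@[26:27]
[28] read 'b'  n18⇒n13 (fail-walked)
[29] read 'a'  n13⇒n14
[30] read 'b'  n14⇒n15  → match P3@[29:30]
[31] read 'b'  n15⇒n13 (fail-walked)
[32] read 'b'  n13⇒n13 (fail-walked)
[33] read 'd'  n13⇒n1 (fail-walked)
[34] read 'a'  n1⇒n7 (fail-walked)
[35] read 'a'  n7⇒n19
[36] read 'a'  n19⇒n20
[37] read 'a'  n20⇒n20 (fail-walked)
[38] read 'd'  n20⇒n21  → match P4@[35:38]
[39] read 'a'  n21⇒n7 (fail-walked)
[40] read 'a'  n7⇒n19
[41] read 'c'  n19⇒n8 (fail-walked)
[42] read 'a'  n8⇒n9
[43] read 'a'  n9⇒n10
[44] read 'a'  n10⇒n11
[45] read 'd'  n11⇒n12  → match P1@[40:45],P4@[42:45]
[46] read 'd'  n12⇒n1 (fail-walked)
[47] read 'd'  n1⇒n1 (fail-walked)
[48] read 'd'  n1⇒n1 (fail-walked)
[49] read 'a'  n1⇒n7 (fail-walked)
[50] read 'c'  n7⇒n8
[51] read 'a'  n8⇒n9
[52] read 'a'  n9⇒n10
[53] read 'a'  n10⇒n11
[54] read 'd'  n11⇒n12  → match P1@[49:54],P4@[51:54]
[55] read 'd'  n12⇒n1 (fail-walked)
[56] read 'a'  n1⇒n7 (fail-walked)
[57] read 'c'  n7⇒n8
[58] read 'd'  n8⇒n1 (fail-walked)
[59] read 'a'  n1⇒n7 (fail-walked)
[60] read 'c'  n7⇒n8
[61] read 'd'  n8⇒n1 (fail-walked)
[62] read 'b'  n1⇒n2
[63] read 'd'  n2⇒n3
[64] read 'c'  n3⇒n4
[65] read 'd'  n4⇒n5
[66] read 'a'  n5⇒n6  → match P0@[61:66]
[67] read 'a'  n6⇒n19 (fail-walked)
[68] read 'c'  n19⇒n8 (fail-walked)
[69] read 'b'  n8⇒n13 (fail-walked)
[70] read 'a'  n13⇒n14
[71] read 'b'  n14⇒n15  → match P3@[70:71]
[72] read 'd'  n15⇒n16
[73] read 'a'  n16⇒n17  → match P2@[69:73]
[74] read 'd'  n17⇒n1 (fail-walked)
[75] read 'b'  n1⇒n2
[76] read 'd'  n2⇒n3
[77] read 'c'  n3⇒n4
[78] read 'd'  n4⇒n5
[79] read 'a'  n5⇒n6  → match P0@[74:79]

All matches (sorted): [[3,3],[5,3],[10,4],[15,4],[23,0],[24,3],[27,3],[30,3],[38,4],[45,1],[45,4],[54,1],[54,4],[66,0],[71,3],[73,2],[79,0]]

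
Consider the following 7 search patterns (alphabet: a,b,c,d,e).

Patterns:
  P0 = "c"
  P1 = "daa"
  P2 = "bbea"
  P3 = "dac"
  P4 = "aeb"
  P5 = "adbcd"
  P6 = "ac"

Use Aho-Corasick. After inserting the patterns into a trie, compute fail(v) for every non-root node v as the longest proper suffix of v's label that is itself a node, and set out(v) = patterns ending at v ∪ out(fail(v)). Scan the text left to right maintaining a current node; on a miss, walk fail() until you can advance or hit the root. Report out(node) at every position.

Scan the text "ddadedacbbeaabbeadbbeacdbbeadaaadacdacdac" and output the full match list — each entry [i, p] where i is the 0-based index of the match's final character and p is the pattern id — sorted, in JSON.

Construct AC machine:
Trie nodes:
  n0 'ε': a→10 b→5 c→1 d→2
  n1 'c': ·  [P0 ends]
  n2 'd': a→3
  n3 'da': a→4 c→9
  n4 'daa': ·  [P1 ends]
  n5 'b': b→6
  n6 'bb': e→7
  n7 'bbe': a→8
  n8 'bbea': ·  [P2 ends]
  n9 'dac': ·  [P3 ends]
  n10 'a': c→17 d→13 e→11
  n11 'ae': b→12
  n12 'aeb': ·  [P4 ends]
  n13 'ad': b→14
  n14 'adb': c→15
  n15 'adbc': d→16
  n16 'adbcd': ·  [P5 ends]
  n17 'ac': ·  [P6 ends]

BFS fail/out derivation:
  fail(1) 'c': from fail(0)=0 chase 'c': 0 ⇒ 0;  out={0}∪out(0)={0}
  fail(2) 'd': from fail(0)=0 chase 'd': 0 ⇒ 0;  out=∅∪out(0)=∅
  fail(5) 'b': from fail(0)=0 chase 'b': 0 ⇒ 0;  out=∅∪out(0)=∅
  fail(10) 'a': from fail(0)=0 chase 'a': 0 ⇒ 0;  out=∅∪out(0)=∅
  fail(3) 'da': from fail(2)=0 chase 'a': 0 ⇒ 10;  out=∅∪out(10)=∅
  fail(6) 'bb': from fail(5)=0 chase 'b': 0 ⇒ 5;  out=∅∪out(5)=∅
  fail(11) 'ae': from fail(10)=0 chase 'e': 0 ⇒ 0;  out=∅∪out(0)=∅
  fail(13) 'ad': from fail(10)=0 chase 'd': 0 ⇒ 2;  out=∅∪out(2)=∅
  fail(17) 'ac': from fail(10)=0 chase 'c': 0 ⇒ 1;  out={6}∪out(1)={0,6}
  fail(4) 'daa': from fail(3)=10 chase 'a': 10→0 ⇒ 10;  out={1}∪out(10)={1}
  fail(7) 'bbe': from fail(6)=5 chase 'e': 5→0 ⇒ 0;  out=∅∪out(0)=∅
  fail(9) 'dac': from fail(3)=10 chase 'c': 10 ⇒ 17;  out={3}∪out(17)={0,3,6}
  fail(12) 'aeb': from fail(11)=0 chase 'b': 0 ⇒ 5;  out={4}∪out(5)={4}
  fail(14) 'adb': from fail(13)=2 chase 'b': 2→0 ⇒ 5;  out=∅∪out(5)=∅
  fail(8) 'bbea': from fail(7)=0 chase 'a': 0 ⇒ 10;  out={2}∪out(10)={2}
  fail(15) 'adbc': from fail(14)=5 chase 'c': 5→0 ⇒ 1;  out=∅∪out(1)={0}
  fail(16) 'adbcd': from fail(15)=1 chase 'd': 1→0 ⇒ 2;  out={5}∪out(2)={5}

Scan:
i=0 'd': node 0→2
i=1 'd': node 2→2 ·f
i=2 'a': node 2→3
i=3 'd': node 3→13 ·f
i=4 'e': node 13→0 ·f
i=5 'd': node 0→2
i=6 'a': node 2→3
i=7 'c': node 3→9  ** P0@[7:7],P3@[5:7],P6@[6:7]
i=8 'b': node 9→5 ·f
i=9 'b': node 5→6
i=10 'e': node 6→7
i=11 'a': node 7→8  ** P2@[8:11]
i=12 'a': node 8→10 ·f
i=13 'b': node 10→5 ·f
i=14 'b': node 5→6
i=15 'e': node 6→7
i=16 'a': node 7→8  ** P2@[13:16]
i=17 'd': node 8→13 ·f
i=18 'b': node 13→14
i=19 'b': node 14→6 ·f
i=20 'e': node 6→7
i=21 'a': node 7→8  ** P2@[18:21]
i=22 'c': node 8→17 ·f  ** P0@[22:22],P6@[21:22]
i=23 'd': node 17→2 ·f
i=24 'b': node 2→5 ·f
i=25 'b': node 5→6
i=26 'e': node 6→7
i=27 'a': node 7→8  ** P2@[24:27]
i=28 'd': node 8→13 ·f
i=29 'a': node 13→3 ·f
i=30 'a': node 3→4  ** P1@[28:30]
i=31 'a': node 4→10 ·f
i=32 'd': node 10→13
i=33 'a': node 13→3 ·f
i=34 'c': node 3→9  ** P0@[34:34],P3@[32:34],P6@[33:34]
i=35 'd': node 9→2 ·f
i=36 'a': node 2→3
i=37 'c': node 3→9  ** P0@[37:37],P3@[35:37],P6@[36:37]
i=38 'd': node 9→2 ·f
i=39 'a': node 2→3
i=40 'c': node 3→9  ** P0@[40:40],P3@[38:40],P6@[39:40]

All matches (sorted): [[7,0],[7,3],[7,6],[11,2],[16,2],[21,2],[22,0],[22,6],[27,2],[30,1],[34,0],[34,3],[34,6],[37,0],[37,3],[37,6],[40,0],[40,3],[40,6]]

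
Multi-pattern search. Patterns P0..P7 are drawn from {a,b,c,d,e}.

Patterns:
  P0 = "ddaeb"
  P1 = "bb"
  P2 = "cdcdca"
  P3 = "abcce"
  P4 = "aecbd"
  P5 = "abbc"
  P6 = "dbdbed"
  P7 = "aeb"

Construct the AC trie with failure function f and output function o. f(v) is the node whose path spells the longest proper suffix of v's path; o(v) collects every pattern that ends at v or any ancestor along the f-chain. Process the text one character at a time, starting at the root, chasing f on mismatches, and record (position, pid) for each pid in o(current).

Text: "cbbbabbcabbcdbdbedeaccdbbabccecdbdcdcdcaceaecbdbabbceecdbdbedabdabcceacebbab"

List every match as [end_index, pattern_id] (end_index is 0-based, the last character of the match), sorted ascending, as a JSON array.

Build automaton:
Trie (insert patterns):
  n0 'ε': a→14 b→6 c→8 d→1
  n1 'd': b→25 d→2
  n2 'dd': a→3
  n3 'dda': e→4
  n4 'ddae': b→5
  n5 'ddaeb': ·  ←P0
  n6 'b': b→7
  n7 'bb': ·  ←P1
  n8 'c': d→9
  n9 'cd': c→10
  n10 'cdc': d→11
  n11 'cdcd': c→12
  n12 'cdcdc': a→13
  n13 'cdcdca': ·  ←P2
  n14 'a': b→15 e→19
  n15 'ab': b→23 c→16
  n16 'abc': c→17
  n17 'abcc': e→18
  n18 'abcce': ·  ←P3
  n19 'ae': b→30 c→20
  n20 'aec': b→21
  n21 'aecb': d→22
  n22 'aecbd': ·  ←P4
  n23 'abb': c→24
  n24 'abbc': ·  ←P5
  n25 'db': d→26
  n26 'dbd': b→27
  n27 'dbdb': e→28
  n28 'dbdbe': d→29
  n29 'dbdbed': ·  ←P6
  n30 'aeb': ·  ←P7

BFS fail/out derivation:
  fail(1) 'd': from fail(0)=0 chase 'd': 0 ⇒ 0;  out=∅∪out(0)=∅
  fail(6) 'b': from fail(0)=0 chase 'b': 0 ⇒ 0;  out=∅∪out(0)=∅
  fail(8) 'c': from fail(0)=0 chase 'c': 0 ⇒ 0;  out=∅∪out(0)=∅
  fail(14) 'a': from fail(0)=0 chase 'a': 0 ⇒ 0;  out=∅∪out(0)=∅
  fail(2) 'dd': from fail(1)=0 chase 'd': 0 ⇒ 1;  out=∅∪out(1)=∅
  fail(7) 'bb': from fail(6)=0 chase 'b': 0 ⇒ 6;  out={1}∪out(6)={1}
  fail(9) 'cd': from fail(8)=0 chase 'd': 0 ⇒ 1;  out=∅∪out(1)=∅
  fail(15) 'ab': from fail(14)=0 chase 'b': 0 ⇒ 6;  out=∅∪out(6)=∅
  fail(19) 'ae': from fail(14)=0 chase 'e': 0 ⇒ 0;  out=∅∪out(0)=∅
  fail(25) 'db': from fail(1)=0 chase 'b': 0 ⇒ 6;  out=∅∪out(6)=∅
  fail(3) 'dda': from fail(2)=1 chase 'a': 1→0 ⇒ 14;  out=∅∪out(14)=∅
  fail(10) 'cdc': from fail(9)=1 chase 'c': 1→0 ⇒ 8;  out=∅∪out(8)=∅
  fail(16) 'abc': from fail(15)=6 chase 'c': 6→0 ⇒ 8;  out=∅∪out(8)=∅
  fail(20) 'aec': from fail(19)=0 chase 'c': 0 ⇒ 8;  out=∅∪out(8)=∅
  fail(23) 'abb': from fail(15)=6 chase 'b': 6 ⇒ 7;  out=∅∪out(7)={1}
  fail(26) 'dbd': from fail(25)=6 chase 'd': 6→0 ⇒ 1;  out=∅∪out(1)=∅
  fail(30) 'aeb': from fail(19)=0 chase 'b': 0 ⇒ 6;  out={7}∪out(6)={7}
  fail(4) 'ddae': from fail(3)=14 chase 'e': 14 ⇒ 19;  out=∅∪out(19)=∅
  fail(11) 'cdcd': from fail(10)=8 chase 'd': 8 ⇒ 9;  out=∅∪out(9)=∅
  fail(17) 'abcc': from fail(16)=8 chase 'c': 8→0 ⇒ 8;  out=∅∪out(8)=∅
  fail(21) 'aecb': from fail(20)=8 chase 'b': 8→0 ⇒ 6;  out=∅∪out(6)=∅
  fail(24) 'abbc': from fail(23)=7 chase 'c': 7→6→0 ⇒ 8;  out={5}∪out(8)={5}
  fail(27) 'dbdb': from fail(26)=1 chase 'b': 1 ⇒ 25;  out=∅∪out(25)=∅
  fail(5) 'ddaeb': from fail(4)=19 chase 'b': 19 ⇒ 30;  out={0}∪out(30)={0,7}
  fail(12) 'cdcdc': from fail(11)=9 chase 'c': 9 ⇒ 10;  out=∅∪out(10)=∅
  fail(18) 'abcce': from fail(17)=8 chase 'e': 8→0 ⇒ 0;  out={3}∪out(0)={3}
  fail(22) 'aecbd': from fail(21)=6 chase 'd': 6→0 ⇒ 1;  out={4}∪out(1)={4}
  fail(28) 'dbdbe': from fail(27)=25 chase 'e': 25→6→0 ⇒ 0;  out=∅∪out(0)=∅
  fail(13) 'cdcdca': from fail(12)=10 chase 'a': 10→8→0 ⇒ 14;  out={2}∪out(14)={2}
  fail(29) 'dbdbed': from fail(28)=0 chase 'd': 0 ⇒ 1;  out={6}∪out(1)={6}

Run:
[0] read 'c'  n0⇒n8
[1] read 'b'  n8⇒n6 (via fail)
[2] read 'b'  n6⇒n7  ** P1@[1:2]
[3] read 'b'  n7⇒n7 (via fail)  ** P1@[2:3]
[4] read 'a'  n7⇒n14 (via fail)
[5] read 'b'  n14⇒n15
[6] read 'b'  n15⇒n23  ** P1@[5:6]
[7] read 'c'  n23⇒n24  ** P5@[4:7]
[8] read 'a'  n24⇒n14 (via fail)
[9] read 'b'  n14⇒n15
[10] read 'b'  n15⇒n23  ** P1@[9:10]
[11] read 'c'  n23⇒n24  ** P5@[8:11]
[12] read 'd'  n24⇒n9 (via fail)
[13] read 'b'  n9⇒n25 (via fail)
[14] read 'd'  n25⇒n26
[15] read 'b'  n26⇒n27
[16] read 'e'  n27⇒n28
[17] read 'd'  n28⇒n29  ** P6@[12:17]
[18] read 'e'  n29⇒n0 (via fail)
[19] read 'a'  n0⇒n14
[20] read 'c'  n14⇒n8 (via fail)
[21] read 'c'  n8⇒n8 (via fail)
[22] read 'd'  n8⇒n9
[23] read 'b'  n9⇒n25 (via fail)
[24] read 'b'  n25⇒n7 (via fail)  ** P1@[23:24]
[25] read 'a'  n7⇒n14 (via fail)
[26] read 'b'  n14⇒n15
[27] read 'c'  n15⇒n16
[28] read 'c'  n16⇒n17
[29] read 'e'  n17⇒n18  ** P3@[25:29]
[30] read 'c'  n18⇒n8 (via fail)
[31] read 'd'  n8⇒n9
[32] read 'b'  n9⇒n25 (via fail)
[33] read 'd'  n25⇒n26
[34] read 'c'  n26⇒n8 (via fail)
[35] read 'd'  n8⇒n9
[36] read 'c'  n9⇒n10
[37] read 'd'  n10⇒n11
[38] read 'c'  n11⇒n12
[39] read 'a'  n12⇒n13  ** P2@[34:39]
[40] read 'c'  n13⇒n8 (via fail)
[41] read 'e'  n8⇒n0 (via fail)
[42] read 'a'  n0⇒n14
[43] read 'e'  n14⇒n19
[44] read 'c'  n19⇒n20
[45] read 'b'  n20⇒n21
[46] read 'd'  n21⇒n22  ** P4@[42:46]
[47] read 'b'  n22⇒n25 (via fail)
[48] read 'a'  n25⇒n14 (via fail)
[49] read 'b'  n14⇒n15
[50] read 'b'  n15⇒n23  ** P1@[49:50]
[51] read 'c'  n23⇒n24  ** P5@[48:51]
[52] read 'e'  n24⇒n0 (via fail)
[53] read 'e'  n0⇒n0
[54] read 'c'  n0⇒n8
[55] read 'd'  n8⇒n9
[56] read 'b'  n9⇒n25 (via fail)
[57] read 'd'  n25⇒n26
[58] read 'b'  n26⇒n27
[59] read 'e'  n27⇒n28
[60] read 'd'  n28⇒n29  ** P6@[55:60]
[61] read 'a'  n29⇒n14 (via fail)
[62] read 'b'  n14⇒n15
[63] read 'd'  n15⇒n1 (via fail)
[64] read 'a'  n1⇒n14 (via fail)
[65] read 'b'  n14⇒n15
[66] read 'c'  n15⇒n16
[67] read 'c'  n16⇒n17
[68] read 'e'  n17⇒n18  ** P3@[64:68]
[69] read 'a'  n18⇒n14 (via fail)
[70] read 'c'  n14⇒n8 (via fail)
[71] read 'e'  n8⇒n0 (via fail)
[72] read 'b'  n0⇒n6
[73] read 'b'  n6⇒n7  ** P1@[72:73]
[74] read 'a'  n7⇒n14 (via fail)
[75] read 'b'  n14⇒n15

All matches (sorted): [[2,1],[3,1],[6,1],[7,5],[10,1],[11,5],[17,6],[24,1],[29,3],[39,2],[46,4],[50,1],[51,5],[60,6],[68,3],[73,1]]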